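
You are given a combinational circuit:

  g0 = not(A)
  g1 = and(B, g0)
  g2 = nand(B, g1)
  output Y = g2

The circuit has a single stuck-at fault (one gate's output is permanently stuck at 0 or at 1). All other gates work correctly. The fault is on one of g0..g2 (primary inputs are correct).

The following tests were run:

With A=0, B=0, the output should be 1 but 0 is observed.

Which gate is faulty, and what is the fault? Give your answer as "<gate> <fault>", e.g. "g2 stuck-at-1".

Fault-free values for test 1 (A=0, B=0): g0=1, g1=0, g2=1, giving Y=1. Observed 0.
Test 1: faults giving observed 0 are {g2 stuck-at-0}.
Only g2 stuck-at-0 is consistent with every test.

g2 stuck-at-0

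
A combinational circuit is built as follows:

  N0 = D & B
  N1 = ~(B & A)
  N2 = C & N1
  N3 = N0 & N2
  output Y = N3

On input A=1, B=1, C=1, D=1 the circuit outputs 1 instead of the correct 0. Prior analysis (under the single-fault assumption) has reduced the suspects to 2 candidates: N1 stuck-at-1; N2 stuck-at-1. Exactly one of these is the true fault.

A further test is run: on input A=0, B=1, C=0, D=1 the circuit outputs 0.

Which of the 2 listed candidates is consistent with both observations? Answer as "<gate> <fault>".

Evaluate each candidate on input A=0, B=1, C=0, D=1:
  N1 stuck-at-1: N0=1, N1=1 [stuck-at-1], N2=0, N3=0 → 0 — matches
  N2 stuck-at-1: N0=1, N1=1, N2=1 [stuck-at-1], N3=1 → 1 — eliminated
Only N1 stuck-at-1 reproduces the observed 0.

N1 stuck-at-1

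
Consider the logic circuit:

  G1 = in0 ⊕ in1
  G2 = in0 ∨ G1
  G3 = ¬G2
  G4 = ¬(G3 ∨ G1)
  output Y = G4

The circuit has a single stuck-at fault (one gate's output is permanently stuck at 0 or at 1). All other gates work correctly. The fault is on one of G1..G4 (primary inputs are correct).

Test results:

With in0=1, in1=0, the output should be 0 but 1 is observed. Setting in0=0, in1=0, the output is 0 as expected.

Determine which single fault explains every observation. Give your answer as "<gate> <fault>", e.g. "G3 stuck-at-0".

G1 stuck-at-0

Fault-free values for test 1 (in0=1, in1=0): G1=1, G2=1, G3=0, G4=0, giving Y=0. Observed 1.
Test 1: faults giving observed 1 are {G1 stuck-at-0, G4 stuck-at-1}.
Test 2 (in0=0, in1=0): fault-free G1=0, G2=0, G3=1, G4=0 → 0; observed 0. Eliminates G4 stuck-at-1.
Only G1 stuck-at-0 is consistent with every test.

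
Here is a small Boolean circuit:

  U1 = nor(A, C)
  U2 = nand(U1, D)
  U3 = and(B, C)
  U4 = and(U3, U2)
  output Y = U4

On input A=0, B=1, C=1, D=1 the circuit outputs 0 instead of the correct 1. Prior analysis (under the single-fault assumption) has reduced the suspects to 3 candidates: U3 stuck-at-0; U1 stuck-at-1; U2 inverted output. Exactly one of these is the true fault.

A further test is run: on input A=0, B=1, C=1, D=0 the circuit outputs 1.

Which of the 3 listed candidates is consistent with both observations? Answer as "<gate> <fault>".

Evaluate each candidate on input A=0, B=1, C=1, D=0:
  U3 stuck-at-0: U1=0, U2=1, U3=0 [stuck-at-0], U4=0 → 0 — eliminated
  U1 stuck-at-1: U1=1 [stuck-at-1], U2=1, U3=1, U4=1 → 1 — matches
  U2 inverted output: U1=0, U2=0 [inverted output], U3=1, U4=0 → 0 — eliminated
Only U1 stuck-at-1 reproduces the observed 1.

U1 stuck-at-1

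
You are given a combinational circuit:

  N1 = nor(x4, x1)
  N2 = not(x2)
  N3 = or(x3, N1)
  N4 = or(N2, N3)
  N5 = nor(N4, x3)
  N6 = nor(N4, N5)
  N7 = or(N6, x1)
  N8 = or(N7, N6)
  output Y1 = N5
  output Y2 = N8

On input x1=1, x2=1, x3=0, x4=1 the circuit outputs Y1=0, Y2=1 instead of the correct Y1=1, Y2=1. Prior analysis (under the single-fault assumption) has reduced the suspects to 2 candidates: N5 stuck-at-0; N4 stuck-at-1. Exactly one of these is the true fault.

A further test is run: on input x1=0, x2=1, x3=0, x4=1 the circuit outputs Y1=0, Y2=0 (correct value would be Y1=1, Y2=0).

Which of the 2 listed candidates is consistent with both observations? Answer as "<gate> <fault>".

N4 stuck-at-1

Evaluate each candidate on input x1=0, x2=1, x3=0, x4=1:
  N5 stuck-at-0: N1=0, N2=0, N3=0, N4=0, N5=0 [stuck-at-0], N6=1, N7=1, N8=1 → Y1=0, Y2=1 — eliminated
  N4 stuck-at-1: N1=0, N2=0, N3=0, N4=1 [stuck-at-1], N5=0, N6=0, N7=0, N8=0 → Y1=0, Y2=0 — matches
Only N4 stuck-at-1 reproduces the observed Y1=0, Y2=0.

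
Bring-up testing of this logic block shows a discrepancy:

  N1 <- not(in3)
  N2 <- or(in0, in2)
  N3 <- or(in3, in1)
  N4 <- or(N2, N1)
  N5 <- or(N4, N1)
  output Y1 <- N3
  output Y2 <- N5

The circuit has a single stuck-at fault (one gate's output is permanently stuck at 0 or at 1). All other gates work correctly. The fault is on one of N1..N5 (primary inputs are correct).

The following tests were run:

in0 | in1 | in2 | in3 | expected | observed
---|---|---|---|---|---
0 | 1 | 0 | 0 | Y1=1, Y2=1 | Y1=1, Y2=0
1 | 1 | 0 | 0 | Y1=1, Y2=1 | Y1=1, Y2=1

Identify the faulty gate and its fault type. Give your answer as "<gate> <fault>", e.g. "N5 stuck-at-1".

N1 stuck-at-0

Fault-free values for test 1 (in0=0, in1=1, in2=0, in3=0): N1=1, N2=0, N3=1, N4=1, N5=1, giving Y1=1, Y2=1. Observed Y1=1, Y2=0.
Test 1: faults giving observed Y1=1, Y2=0 are {N1 stuck-at-0, N5 stuck-at-0}.
Test 2 (in0=1, in1=1, in2=0, in3=0): fault-free N1=1, N2=1, N3=1, N4=1, N5=1 → Y1=1, Y2=1; observed Y1=1, Y2=1. Eliminates N5 stuck-at-0.
Only N1 stuck-at-0 is consistent with every test.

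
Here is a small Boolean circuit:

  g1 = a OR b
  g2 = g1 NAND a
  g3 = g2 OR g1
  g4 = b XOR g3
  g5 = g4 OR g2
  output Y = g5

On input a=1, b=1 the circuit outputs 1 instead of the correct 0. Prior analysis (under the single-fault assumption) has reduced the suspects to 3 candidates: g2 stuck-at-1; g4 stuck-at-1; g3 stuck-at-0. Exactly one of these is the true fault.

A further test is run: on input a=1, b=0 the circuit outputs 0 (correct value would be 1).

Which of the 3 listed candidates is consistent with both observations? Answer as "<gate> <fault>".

g3 stuck-at-0

Evaluate each candidate on input a=1, b=0:
  g2 stuck-at-1: g1=1, g2=1 [stuck-at-1], g3=1, g4=1, g5=1 → 1 — eliminated
  g4 stuck-at-1: g1=1, g2=0, g3=1, g4=1 [stuck-at-1], g5=1 → 1 — eliminated
  g3 stuck-at-0: g1=1, g2=0, g3=0 [stuck-at-0], g4=0, g5=0 → 0 — matches
Only g3 stuck-at-0 reproduces the observed 0.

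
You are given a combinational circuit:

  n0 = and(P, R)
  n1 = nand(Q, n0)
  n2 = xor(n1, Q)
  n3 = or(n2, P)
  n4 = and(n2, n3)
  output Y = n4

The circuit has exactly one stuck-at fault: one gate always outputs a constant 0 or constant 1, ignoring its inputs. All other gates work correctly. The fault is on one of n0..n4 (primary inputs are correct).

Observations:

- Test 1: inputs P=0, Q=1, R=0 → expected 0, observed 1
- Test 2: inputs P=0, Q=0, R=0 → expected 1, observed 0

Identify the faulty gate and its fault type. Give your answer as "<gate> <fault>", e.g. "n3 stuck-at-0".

n1 stuck-at-0

Fault-free values for test 1 (P=0, Q=1, R=0): n0=0, n1=1, n2=0, n3=0, n4=0, giving Y=0. Observed 1.
Test 1: faults giving observed 1 are {n0 stuck-at-1, n1 stuck-at-0, n2 stuck-at-1, n4 stuck-at-1}.
Test 2 (P=0, Q=0, R=0): fault-free n0=0, n1=1, n2=1, n3=1, n4=1 → 1; observed 0. Eliminates n0 stuck-at-1, n2 stuck-at-1, n4 stuck-at-1.
Only n1 stuck-at-0 is consistent with every test.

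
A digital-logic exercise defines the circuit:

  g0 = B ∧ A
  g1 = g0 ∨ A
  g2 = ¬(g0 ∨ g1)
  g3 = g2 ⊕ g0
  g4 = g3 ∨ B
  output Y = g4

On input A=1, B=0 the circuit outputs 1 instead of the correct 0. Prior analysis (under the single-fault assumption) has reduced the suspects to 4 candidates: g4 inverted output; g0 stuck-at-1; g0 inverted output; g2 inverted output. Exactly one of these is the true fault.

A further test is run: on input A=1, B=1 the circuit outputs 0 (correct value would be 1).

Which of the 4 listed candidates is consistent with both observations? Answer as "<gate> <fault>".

g4 inverted output

Evaluate each candidate on input A=1, B=1:
  g4 inverted output: g0=1, g1=1, g2=0, g3=1, g4=0 [inverted output] → 0 — matches
  g0 stuck-at-1: g0=1 [stuck-at-1], g1=1, g2=0, g3=1, g4=1 → 1 — eliminated
  g0 inverted output: g0=0 [inverted output], g1=1, g2=0, g3=0, g4=1 → 1 — eliminated
  g2 inverted output: g0=1, g1=1, g2=1 [inverted output], g3=0, g4=1 → 1 — eliminated
Only g4 inverted output reproduces the observed 0.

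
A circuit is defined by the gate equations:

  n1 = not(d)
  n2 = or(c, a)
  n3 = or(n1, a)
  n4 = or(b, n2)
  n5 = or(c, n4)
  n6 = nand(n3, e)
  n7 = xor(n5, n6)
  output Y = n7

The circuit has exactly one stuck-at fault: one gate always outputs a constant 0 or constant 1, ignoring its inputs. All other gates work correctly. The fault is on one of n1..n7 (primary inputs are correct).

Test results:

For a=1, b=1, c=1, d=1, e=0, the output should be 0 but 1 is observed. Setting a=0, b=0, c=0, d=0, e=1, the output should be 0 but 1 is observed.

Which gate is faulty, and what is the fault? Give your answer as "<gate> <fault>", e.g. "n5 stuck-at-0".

Fault-free values for test 1 (a=1, b=1, c=1, d=1, e=0): n1=0, n2=1, n3=1, n4=1, n5=1, n6=1, n7=0, giving Y=0. Observed 1.
Test 1: faults giving observed 1 are {n5 stuck-at-0, n6 stuck-at-0, n7 stuck-at-1}.
Test 2 (a=0, b=0, c=0, d=0, e=1): fault-free n1=1, n2=0, n3=1, n4=0, n5=0, n6=0, n7=0 → 0; observed 1. Eliminates n5 stuck-at-0, n6 stuck-at-0.
Only n7 stuck-at-1 is consistent with every test.

n7 stuck-at-1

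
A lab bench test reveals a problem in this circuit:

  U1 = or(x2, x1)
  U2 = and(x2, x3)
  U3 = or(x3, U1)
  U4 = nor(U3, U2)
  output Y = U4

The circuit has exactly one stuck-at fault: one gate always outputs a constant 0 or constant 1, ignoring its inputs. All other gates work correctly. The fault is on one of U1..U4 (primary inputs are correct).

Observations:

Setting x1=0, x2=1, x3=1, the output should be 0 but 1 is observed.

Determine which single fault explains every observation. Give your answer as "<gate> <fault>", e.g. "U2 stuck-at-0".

U4 stuck-at-1

Fault-free values for test 1 (x1=0, x2=1, x3=1): U1=1, U2=1, U3=1, U4=0, giving Y=0. Observed 1.
Test 1: faults giving observed 1 are {U4 stuck-at-1}.
Only U4 stuck-at-1 is consistent with every test.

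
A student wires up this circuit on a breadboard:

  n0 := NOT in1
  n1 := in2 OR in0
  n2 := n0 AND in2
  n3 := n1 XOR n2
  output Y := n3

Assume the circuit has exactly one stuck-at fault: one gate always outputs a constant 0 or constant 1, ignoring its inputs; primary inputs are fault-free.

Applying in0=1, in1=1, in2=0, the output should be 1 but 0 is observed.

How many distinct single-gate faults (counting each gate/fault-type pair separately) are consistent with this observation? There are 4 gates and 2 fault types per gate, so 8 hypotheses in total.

Fault-free: n0=0, n1=1, n2=0, n3=1 → 1. Observed 0.
  n0 stuck-at-0: output 1 ✗
  n0 stuck-at-1: output 1 ✗
  n1 stuck-at-0: output 0 ✓
  n1 stuck-at-1: output 1 ✗
  n2 stuck-at-0: output 1 ✗
  n2 stuck-at-1: output 0 ✓
  n3 stuck-at-0: output 0 ✓
  n3 stuck-at-1: output 1 ✗
Consistent faults: {n1 stuck-at-0, n2 stuck-at-1, n3 stuck-at-0} — 3 in all.

3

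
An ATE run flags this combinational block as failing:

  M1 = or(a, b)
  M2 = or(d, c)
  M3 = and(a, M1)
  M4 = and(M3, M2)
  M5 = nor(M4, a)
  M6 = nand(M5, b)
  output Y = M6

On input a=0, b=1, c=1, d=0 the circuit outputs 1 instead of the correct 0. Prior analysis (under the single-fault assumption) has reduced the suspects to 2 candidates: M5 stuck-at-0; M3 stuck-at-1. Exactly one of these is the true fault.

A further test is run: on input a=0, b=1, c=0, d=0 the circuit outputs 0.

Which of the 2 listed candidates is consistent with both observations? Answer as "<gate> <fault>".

Evaluate each candidate on input a=0, b=1, c=0, d=0:
  M5 stuck-at-0: M1=1, M2=0, M3=0, M4=0, M5=0 [stuck-at-0], M6=1 → 1 — eliminated
  M3 stuck-at-1: M1=1, M2=0, M3=1 [stuck-at-1], M4=0, M5=1, M6=0 → 0 — matches
Only M3 stuck-at-1 reproduces the observed 0.

M3 stuck-at-1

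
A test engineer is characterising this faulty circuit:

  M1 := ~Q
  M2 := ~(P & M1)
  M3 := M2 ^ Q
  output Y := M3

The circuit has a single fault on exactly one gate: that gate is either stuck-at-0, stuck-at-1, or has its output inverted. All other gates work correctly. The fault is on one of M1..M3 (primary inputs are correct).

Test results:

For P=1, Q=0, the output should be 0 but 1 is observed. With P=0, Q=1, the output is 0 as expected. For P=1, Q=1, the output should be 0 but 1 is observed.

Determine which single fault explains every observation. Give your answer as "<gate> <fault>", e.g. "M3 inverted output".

M1 inverted output

Fault-free values for test 1 (P=1, Q=0): M1=1, M2=0, M3=0, giving Y=0. Observed 1.
Test 1: faults giving observed 1 are {M1 stuck-at-0, M1 inverted output, M2 stuck-at-1, M2 inverted output, M3 stuck-at-1, M3 inverted output}.
Test 2 (P=0, Q=1): fault-free M1=0, M2=1, M3=0 → 0; observed 0. Eliminates M2 inverted output, M3 stuck-at-1, M3 inverted output.
Test 3 (P=1, Q=1): fault-free M1=0, M2=1, M3=0 → 0; observed 1. Eliminates M1 stuck-at-0, M2 stuck-at-1.
Only M1 inverted output is consistent with every test.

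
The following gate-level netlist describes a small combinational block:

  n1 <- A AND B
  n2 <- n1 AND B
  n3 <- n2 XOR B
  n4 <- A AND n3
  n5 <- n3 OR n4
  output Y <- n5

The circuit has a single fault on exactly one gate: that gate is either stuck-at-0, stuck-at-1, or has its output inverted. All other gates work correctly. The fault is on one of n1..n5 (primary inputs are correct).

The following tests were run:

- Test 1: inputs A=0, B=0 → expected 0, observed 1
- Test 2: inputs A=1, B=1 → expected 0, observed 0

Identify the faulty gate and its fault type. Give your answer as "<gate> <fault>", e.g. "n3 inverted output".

Fault-free values for test 1 (A=0, B=0): n1=0, n2=0, n3=0, n4=0, n5=0, giving Y=0. Observed 1.
Test 1: faults giving observed 1 are {n2 stuck-at-1, n2 inverted output, n3 stuck-at-1, n3 inverted output, n4 stuck-at-1, n4 inverted output, n5 stuck-at-1, n5 inverted output}.
Test 2 (A=1, B=1): fault-free n1=1, n2=1, n3=0, n4=0, n5=0 → 0; observed 0. Eliminates n2 inverted output, n3 stuck-at-1, n3 inverted output, n4 stuck-at-1, n4 inverted output, n5 stuck-at-1, n5 inverted output.
Only n2 stuck-at-1 is consistent with every test.

n2 stuck-at-1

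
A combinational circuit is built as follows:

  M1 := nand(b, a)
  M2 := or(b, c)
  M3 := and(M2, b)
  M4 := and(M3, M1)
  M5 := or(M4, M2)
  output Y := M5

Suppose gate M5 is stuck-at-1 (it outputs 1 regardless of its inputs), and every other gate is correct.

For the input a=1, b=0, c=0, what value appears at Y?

1

Propagate with M5 forced: M1=1, M2=0, M3=0, M4=0, M5=1 [stuck-at-1].
So Y = 1. (Without the fault it would be 0.)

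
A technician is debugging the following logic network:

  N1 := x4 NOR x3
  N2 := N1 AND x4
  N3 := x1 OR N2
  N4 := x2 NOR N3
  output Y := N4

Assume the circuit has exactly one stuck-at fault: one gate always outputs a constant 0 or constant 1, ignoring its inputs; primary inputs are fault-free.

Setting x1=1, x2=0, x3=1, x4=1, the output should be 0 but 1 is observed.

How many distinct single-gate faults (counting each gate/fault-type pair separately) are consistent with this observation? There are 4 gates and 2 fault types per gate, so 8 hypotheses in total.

2

Fault-free: N1=0, N2=0, N3=1, N4=0 → 0. Observed 1.
  N1 stuck-at-0: output 0 ✗
  N1 stuck-at-1: output 0 ✗
  N2 stuck-at-0: output 0 ✗
  N2 stuck-at-1: output 0 ✗
  N3 stuck-at-0: output 1 ✓
  N3 stuck-at-1: output 0 ✗
  N4 stuck-at-0: output 0 ✗
  N4 stuck-at-1: output 1 ✓
Consistent faults: {N3 stuck-at-0, N4 stuck-at-1} — 2 in all.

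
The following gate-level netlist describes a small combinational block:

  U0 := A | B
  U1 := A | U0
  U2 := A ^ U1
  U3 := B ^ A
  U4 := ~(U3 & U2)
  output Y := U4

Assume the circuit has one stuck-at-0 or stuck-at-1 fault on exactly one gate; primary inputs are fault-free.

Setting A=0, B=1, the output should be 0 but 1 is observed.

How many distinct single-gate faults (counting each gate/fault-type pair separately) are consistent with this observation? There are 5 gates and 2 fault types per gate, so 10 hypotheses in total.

5

Fault-free: U0=1, U1=1, U2=1, U3=1, U4=0 → 0. Observed 1.
  U0 stuck-at-0: output 1 ✓
  U0 stuck-at-1: output 0 ✗
  U1 stuck-at-0: output 1 ✓
  U1 stuck-at-1: output 0 ✗
  U2 stuck-at-0: output 1 ✓
  U2 stuck-at-1: output 0 ✗
  U3 stuck-at-0: output 1 ✓
  U3 stuck-at-1: output 0 ✗
  U4 stuck-at-0: output 0 ✗
  U4 stuck-at-1: output 1 ✓
Consistent faults: {U0 stuck-at-0, U1 stuck-at-0, U2 stuck-at-0, U3 stuck-at-0, U4 stuck-at-1} — 5 in all.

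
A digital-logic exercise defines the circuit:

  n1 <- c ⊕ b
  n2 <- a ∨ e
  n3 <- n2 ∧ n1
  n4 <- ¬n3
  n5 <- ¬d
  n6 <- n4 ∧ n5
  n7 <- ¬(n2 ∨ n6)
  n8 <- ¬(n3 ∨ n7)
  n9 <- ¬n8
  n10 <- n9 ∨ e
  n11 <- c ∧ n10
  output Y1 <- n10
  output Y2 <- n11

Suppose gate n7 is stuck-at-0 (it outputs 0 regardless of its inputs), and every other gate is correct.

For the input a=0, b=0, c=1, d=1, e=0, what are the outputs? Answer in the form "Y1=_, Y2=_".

Propagate with n7 forced: n1=1, n2=0, n3=0, n4=1, n5=0, n6=0, n7=0 [stuck-at-0], n8=1, n9=0, n10=0, n11=0.
So the outputs are Y1=0, Y2=0. (Without the fault they would be Y1=1, Y2=1.)

Y1=0, Y2=0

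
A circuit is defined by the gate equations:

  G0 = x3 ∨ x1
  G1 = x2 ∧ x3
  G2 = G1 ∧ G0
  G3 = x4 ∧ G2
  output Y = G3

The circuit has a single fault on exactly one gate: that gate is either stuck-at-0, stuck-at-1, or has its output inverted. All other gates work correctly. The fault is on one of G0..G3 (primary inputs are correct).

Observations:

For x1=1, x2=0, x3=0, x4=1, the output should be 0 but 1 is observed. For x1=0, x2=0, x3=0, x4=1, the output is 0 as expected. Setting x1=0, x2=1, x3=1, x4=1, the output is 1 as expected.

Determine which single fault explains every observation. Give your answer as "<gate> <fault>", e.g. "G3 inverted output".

Fault-free values for test 1 (x1=1, x2=0, x3=0, x4=1): G0=1, G1=0, G2=0, G3=0, giving Y=0. Observed 1.
Test 1: faults giving observed 1 are {G1 stuck-at-1, G1 inverted output, G2 stuck-at-1, G2 inverted output, G3 stuck-at-1, G3 inverted output}.
Test 2 (x1=0, x2=0, x3=0, x4=1): fault-free G0=0, G1=0, G2=0, G3=0 → 0; observed 0. Eliminates G2 stuck-at-1, G2 inverted output, G3 stuck-at-1, G3 inverted output.
Test 3 (x1=0, x2=1, x3=1, x4=1): fault-free G0=1, G1=1, G2=1, G3=1 → 1; observed 1. Eliminates G1 inverted output.
Only G1 stuck-at-1 is consistent with every test.

G1 stuck-at-1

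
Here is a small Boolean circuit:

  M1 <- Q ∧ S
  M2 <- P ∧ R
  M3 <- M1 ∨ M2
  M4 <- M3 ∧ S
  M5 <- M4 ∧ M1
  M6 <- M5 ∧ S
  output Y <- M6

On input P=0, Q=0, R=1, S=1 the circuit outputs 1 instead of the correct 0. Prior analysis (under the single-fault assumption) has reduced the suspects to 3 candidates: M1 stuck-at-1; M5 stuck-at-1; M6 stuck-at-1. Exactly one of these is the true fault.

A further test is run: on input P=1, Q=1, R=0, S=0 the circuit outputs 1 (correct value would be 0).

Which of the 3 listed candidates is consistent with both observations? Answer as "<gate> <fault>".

M6 stuck-at-1

Evaluate each candidate on input P=1, Q=1, R=0, S=0:
  M1 stuck-at-1: M1=1 [stuck-at-1], M2=0, M3=1, M4=0, M5=0, M6=0 → 0 — eliminated
  M5 stuck-at-1: M1=0, M2=0, M3=0, M4=0, M5=1 [stuck-at-1], M6=0 → 0 — eliminated
  M6 stuck-at-1: M1=0, M2=0, M3=0, M4=0, M5=0, M6=1 [stuck-at-1] → 1 — matches
Only M6 stuck-at-1 reproduces the observed 1.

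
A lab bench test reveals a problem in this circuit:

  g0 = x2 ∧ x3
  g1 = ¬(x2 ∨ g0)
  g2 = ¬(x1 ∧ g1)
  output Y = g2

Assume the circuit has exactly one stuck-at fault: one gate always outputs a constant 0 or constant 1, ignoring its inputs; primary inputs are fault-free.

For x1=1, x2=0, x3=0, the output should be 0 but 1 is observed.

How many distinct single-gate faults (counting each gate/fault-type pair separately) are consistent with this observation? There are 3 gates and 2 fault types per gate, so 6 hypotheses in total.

3

Fault-free: g0=0, g1=1, g2=0 → 0. Observed 1.
  g0 stuck-at-0: output 0 ✗
  g0 stuck-at-1: output 1 ✓
  g1 stuck-at-0: output 1 ✓
  g1 stuck-at-1: output 0 ✗
  g2 stuck-at-0: output 0 ✗
  g2 stuck-at-1: output 1 ✓
Consistent faults: {g0 stuck-at-1, g1 stuck-at-0, g2 stuck-at-1} — 3 in all.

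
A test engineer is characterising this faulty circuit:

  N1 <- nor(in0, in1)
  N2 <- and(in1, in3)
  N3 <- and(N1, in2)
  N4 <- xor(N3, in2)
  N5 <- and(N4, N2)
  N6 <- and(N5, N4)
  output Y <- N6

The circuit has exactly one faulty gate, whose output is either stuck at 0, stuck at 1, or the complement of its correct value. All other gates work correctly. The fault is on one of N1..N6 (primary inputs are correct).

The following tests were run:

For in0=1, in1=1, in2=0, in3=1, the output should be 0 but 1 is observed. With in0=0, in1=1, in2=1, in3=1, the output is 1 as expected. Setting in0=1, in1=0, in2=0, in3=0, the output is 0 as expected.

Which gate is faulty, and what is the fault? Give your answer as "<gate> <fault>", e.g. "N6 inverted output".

Fault-free values for test 1 (in0=1, in1=1, in2=0, in3=1): N1=0, N2=1, N3=0, N4=0, N5=0, N6=0, giving Y=0. Observed 1.
Test 1: faults giving observed 1 are {N3 stuck-at-1, N3 inverted output, N4 stuck-at-1, N4 inverted output, N6 stuck-at-1, N6 inverted output}.
Test 2 (in0=0, in1=1, in2=1, in3=1): fault-free N1=0, N2=1, N3=0, N4=1, N5=1, N6=1 → 1; observed 1. Eliminates N3 stuck-at-1, N3 inverted output, N4 inverted output, N6 inverted output.
Test 3 (in0=1, in1=0, in2=0, in3=0): fault-free N1=0, N2=0, N3=0, N4=0, N5=0, N6=0 → 0; observed 0. Eliminates N6 stuck-at-1.
Only N4 stuck-at-1 is consistent with every test.

N4 stuck-at-1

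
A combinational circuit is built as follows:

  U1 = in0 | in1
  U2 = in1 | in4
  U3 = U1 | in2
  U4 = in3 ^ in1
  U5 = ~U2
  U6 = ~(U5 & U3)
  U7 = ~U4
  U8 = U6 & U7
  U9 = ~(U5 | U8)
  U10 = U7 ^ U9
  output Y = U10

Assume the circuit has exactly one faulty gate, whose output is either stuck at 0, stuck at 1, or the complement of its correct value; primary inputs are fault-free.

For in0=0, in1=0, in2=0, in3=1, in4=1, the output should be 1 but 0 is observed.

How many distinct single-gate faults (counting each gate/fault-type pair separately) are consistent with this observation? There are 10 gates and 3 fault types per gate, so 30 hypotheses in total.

Fault-free: U1=0, U2=1, U3=0, U4=1, U5=0, U6=1, U7=0, U8=0, U9=1, U10=1 → 1. Observed 0.
  U1: none of the 3 fault types match ✗
  U2: stuck-at-0, inverted output ✓; others ✗
  U3: none of the 3 fault types match ✗
  U4: none of the 3 fault types match ✗
  U5: stuck-at-1, inverted output ✓; others ✗
  U6: none of the 3 fault types match ✗
  U7: none of the 3 fault types match ✗
  U8: stuck-at-1, inverted output ✓; others ✗
  U9: stuck-at-0, inverted output ✓; others ✗
  U10: stuck-at-0, inverted output ✓; others ✗
Consistent faults: {U2 stuck-at-0, U2 inverted output, U5 stuck-at-1, U5 inverted output, U8 stuck-at-1, U8 inverted output, U9 stuck-at-0, U9 inverted output, U10 stuck-at-0, U10 inverted output} — 10 in all.

10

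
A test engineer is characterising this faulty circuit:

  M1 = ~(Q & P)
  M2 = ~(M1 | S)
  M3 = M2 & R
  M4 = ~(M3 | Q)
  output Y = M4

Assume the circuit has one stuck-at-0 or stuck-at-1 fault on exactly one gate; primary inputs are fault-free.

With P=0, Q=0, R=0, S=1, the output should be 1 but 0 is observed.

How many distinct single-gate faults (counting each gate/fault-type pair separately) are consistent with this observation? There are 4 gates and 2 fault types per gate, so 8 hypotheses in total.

2

Fault-free: M1=1, M2=0, M3=0, M4=1 → 1. Observed 0.
  M1 stuck-at-0: output 1 ✗
  M1 stuck-at-1: output 1 ✗
  M2 stuck-at-0: output 1 ✗
  M2 stuck-at-1: output 1 ✗
  M3 stuck-at-0: output 1 ✗
  M3 stuck-at-1: output 0 ✓
  M4 stuck-at-0: output 0 ✓
  M4 stuck-at-1: output 1 ✗
Consistent faults: {M3 stuck-at-1, M4 stuck-at-0} — 2 in all.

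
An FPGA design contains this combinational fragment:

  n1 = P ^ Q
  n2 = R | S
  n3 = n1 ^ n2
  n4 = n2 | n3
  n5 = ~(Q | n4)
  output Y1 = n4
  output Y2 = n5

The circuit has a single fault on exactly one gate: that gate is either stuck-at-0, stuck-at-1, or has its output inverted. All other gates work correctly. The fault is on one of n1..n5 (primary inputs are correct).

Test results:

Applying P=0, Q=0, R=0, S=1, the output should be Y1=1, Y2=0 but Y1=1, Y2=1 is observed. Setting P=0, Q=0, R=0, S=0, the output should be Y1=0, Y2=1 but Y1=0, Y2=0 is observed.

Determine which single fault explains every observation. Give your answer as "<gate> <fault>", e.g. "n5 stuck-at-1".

Fault-free values for test 1 (P=0, Q=0, R=0, S=1): n1=0, n2=1, n3=1, n4=1, n5=0, giving Y1=1, Y2=0. Observed Y1=1, Y2=1.
Test 1: faults giving observed Y1=1, Y2=1 are {n5 stuck-at-1, n5 inverted output}.
Test 2 (P=0, Q=0, R=0, S=0): fault-free n1=0, n2=0, n3=0, n4=0, n5=1 → Y1=0, Y2=1; observed Y1=0, Y2=0. Eliminates n5 stuck-at-1.
Only n5 inverted output is consistent with every test.

n5 inverted output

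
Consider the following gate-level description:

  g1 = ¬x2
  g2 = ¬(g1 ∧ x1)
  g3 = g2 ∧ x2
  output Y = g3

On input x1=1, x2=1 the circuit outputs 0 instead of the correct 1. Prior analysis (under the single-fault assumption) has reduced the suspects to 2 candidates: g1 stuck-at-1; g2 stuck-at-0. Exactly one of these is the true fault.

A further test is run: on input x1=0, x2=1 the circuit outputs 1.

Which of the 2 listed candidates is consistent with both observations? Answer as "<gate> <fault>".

Evaluate each candidate on input x1=0, x2=1:
  g1 stuck-at-1: g1=1 [stuck-at-1], g2=1, g3=1 → 1 — matches
  g2 stuck-at-0: g1=0, g2=0 [stuck-at-0], g3=0 → 0 — eliminated
Only g1 stuck-at-1 reproduces the observed 1.

g1 stuck-at-1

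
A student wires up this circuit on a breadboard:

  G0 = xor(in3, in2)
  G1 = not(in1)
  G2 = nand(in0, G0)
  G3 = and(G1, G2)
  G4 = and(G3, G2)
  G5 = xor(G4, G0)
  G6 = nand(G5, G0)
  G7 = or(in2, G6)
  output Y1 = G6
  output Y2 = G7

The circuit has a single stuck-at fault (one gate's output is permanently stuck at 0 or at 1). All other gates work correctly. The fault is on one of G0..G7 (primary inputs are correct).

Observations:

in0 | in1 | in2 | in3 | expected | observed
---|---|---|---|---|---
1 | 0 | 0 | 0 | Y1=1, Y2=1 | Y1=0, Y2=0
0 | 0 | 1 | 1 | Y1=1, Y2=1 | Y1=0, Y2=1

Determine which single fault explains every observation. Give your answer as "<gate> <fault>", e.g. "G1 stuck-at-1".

Fault-free values for test 1 (in0=1, in1=0, in2=0, in3=0): G0=0, G1=1, G2=1, G3=1, G4=1, G5=1, G6=1, G7=1, giving Y1=1, Y2=1. Observed Y1=0, Y2=0.
Test 1: faults giving observed Y1=0, Y2=0 are {G0 stuck-at-1, G6 stuck-at-0}.
Test 2 (in0=0, in1=0, in2=1, in3=1): fault-free G0=0, G1=1, G2=1, G3=1, G4=1, G5=1, G6=1, G7=1 → Y1=1, Y2=1; observed Y1=0, Y2=1. Eliminates G0 stuck-at-1.
Only G6 stuck-at-0 is consistent with every test.

G6 stuck-at-0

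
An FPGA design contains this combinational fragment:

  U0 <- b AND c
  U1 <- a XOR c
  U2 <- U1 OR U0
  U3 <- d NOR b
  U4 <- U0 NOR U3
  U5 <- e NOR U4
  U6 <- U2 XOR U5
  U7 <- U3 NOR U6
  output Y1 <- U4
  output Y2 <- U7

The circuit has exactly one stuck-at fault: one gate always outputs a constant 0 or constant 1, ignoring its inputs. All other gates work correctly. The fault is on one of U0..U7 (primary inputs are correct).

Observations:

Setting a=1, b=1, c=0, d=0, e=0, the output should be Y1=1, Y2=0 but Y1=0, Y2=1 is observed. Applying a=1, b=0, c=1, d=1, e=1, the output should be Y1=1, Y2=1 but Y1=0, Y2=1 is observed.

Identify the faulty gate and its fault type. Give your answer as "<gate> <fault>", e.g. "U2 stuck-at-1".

Fault-free values for test 1 (a=1, b=1, c=0, d=0, e=0): U0=0, U1=1, U2=1, U3=0, U4=1, U5=0, U6=1, U7=0, giving Y1=1, Y2=0. Observed Y1=0, Y2=1.
Test 1: faults giving observed Y1=0, Y2=1 are {U0 stuck-at-1, U4 stuck-at-0}.
Test 2 (a=1, b=0, c=1, d=1, e=1): fault-free U0=0, U1=0, U2=0, U3=0, U4=1, U5=0, U6=0, U7=1 → Y1=1, Y2=1; observed Y1=0, Y2=1. Eliminates U0 stuck-at-1.
Only U4 stuck-at-0 is consistent with every test.

U4 stuck-at-0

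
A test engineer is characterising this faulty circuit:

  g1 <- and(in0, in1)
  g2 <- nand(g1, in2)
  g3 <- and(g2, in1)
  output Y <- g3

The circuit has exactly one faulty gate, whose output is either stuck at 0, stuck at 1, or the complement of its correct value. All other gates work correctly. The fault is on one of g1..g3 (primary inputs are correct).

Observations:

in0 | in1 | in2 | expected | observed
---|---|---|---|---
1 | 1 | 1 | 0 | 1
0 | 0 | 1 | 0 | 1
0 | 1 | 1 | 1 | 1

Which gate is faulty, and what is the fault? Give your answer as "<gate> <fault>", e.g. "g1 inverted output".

Fault-free values for test 1 (in0=1, in1=1, in2=1): g1=1, g2=0, g3=0, giving Y=0. Observed 1.
Test 1: faults giving observed 1 are {g1 stuck-at-0, g1 inverted output, g2 stuck-at-1, g2 inverted output, g3 stuck-at-1, g3 inverted output}.
Test 2 (in0=0, in1=0, in2=1): fault-free g1=0, g2=1, g3=0 → 0; observed 1. Eliminates g1 stuck-at-0, g1 inverted output, g2 stuck-at-1, g2 inverted output.
Test 3 (in0=0, in1=1, in2=1): fault-free g1=0, g2=1, g3=1 → 1; observed 1. Eliminates g3 inverted output.
Only g3 stuck-at-1 is consistent with every test.

g3 stuck-at-1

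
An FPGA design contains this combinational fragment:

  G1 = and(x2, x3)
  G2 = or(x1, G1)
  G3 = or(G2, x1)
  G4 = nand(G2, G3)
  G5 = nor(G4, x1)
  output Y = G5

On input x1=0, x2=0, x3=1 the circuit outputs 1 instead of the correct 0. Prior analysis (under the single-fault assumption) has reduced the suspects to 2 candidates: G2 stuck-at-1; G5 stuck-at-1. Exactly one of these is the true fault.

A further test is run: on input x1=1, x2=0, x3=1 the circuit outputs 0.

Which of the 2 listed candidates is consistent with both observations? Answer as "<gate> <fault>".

Evaluate each candidate on input x1=1, x2=0, x3=1:
  G2 stuck-at-1: G1=0, G2=1 [stuck-at-1], G3=1, G4=0, G5=0 → 0 — matches
  G5 stuck-at-1: G1=0, G2=1, G3=1, G4=0, G5=1 [stuck-at-1] → 1 — eliminated
Only G2 stuck-at-1 reproduces the observed 0.

G2 stuck-at-1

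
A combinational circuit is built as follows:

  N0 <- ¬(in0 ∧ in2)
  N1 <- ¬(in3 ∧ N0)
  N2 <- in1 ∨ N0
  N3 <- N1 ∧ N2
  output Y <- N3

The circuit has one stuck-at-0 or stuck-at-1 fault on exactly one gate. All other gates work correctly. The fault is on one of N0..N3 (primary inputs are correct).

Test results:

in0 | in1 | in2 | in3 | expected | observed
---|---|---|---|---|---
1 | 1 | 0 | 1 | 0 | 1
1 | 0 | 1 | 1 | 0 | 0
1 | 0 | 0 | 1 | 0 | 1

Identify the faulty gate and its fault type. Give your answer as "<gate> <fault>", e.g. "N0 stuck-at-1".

N1 stuck-at-1

Fault-free values for test 1 (in0=1, in1=1, in2=0, in3=1): N0=1, N1=0, N2=1, N3=0, giving Y=0. Observed 1.
Test 1: faults giving observed 1 are {N0 stuck-at-0, N1 stuck-at-1, N3 stuck-at-1}.
Test 2 (in0=1, in1=0, in2=1, in3=1): fault-free N0=0, N1=1, N2=0, N3=0 → 0; observed 0. Eliminates N3 stuck-at-1.
Test 3 (in0=1, in1=0, in2=0, in3=1): fault-free N0=1, N1=0, N2=1, N3=0 → 0; observed 1. Eliminates N0 stuck-at-0.
Only N1 stuck-at-1 is consistent with every test.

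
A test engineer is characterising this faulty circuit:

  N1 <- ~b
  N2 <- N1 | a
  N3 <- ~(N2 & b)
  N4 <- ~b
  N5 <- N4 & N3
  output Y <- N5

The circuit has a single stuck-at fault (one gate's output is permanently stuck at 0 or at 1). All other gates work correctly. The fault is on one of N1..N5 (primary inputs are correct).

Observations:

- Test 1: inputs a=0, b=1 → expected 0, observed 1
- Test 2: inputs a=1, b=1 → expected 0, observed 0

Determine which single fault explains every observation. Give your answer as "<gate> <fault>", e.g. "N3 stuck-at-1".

Fault-free values for test 1 (a=0, b=1): N1=0, N2=0, N3=1, N4=0, N5=0, giving Y=0. Observed 1.
Test 1: faults giving observed 1 are {N4 stuck-at-1, N5 stuck-at-1}.
Test 2 (a=1, b=1): fault-free N1=0, N2=1, N3=0, N4=0, N5=0 → 0; observed 0. Eliminates N5 stuck-at-1.
Only N4 stuck-at-1 is consistent with every test.

N4 stuck-at-1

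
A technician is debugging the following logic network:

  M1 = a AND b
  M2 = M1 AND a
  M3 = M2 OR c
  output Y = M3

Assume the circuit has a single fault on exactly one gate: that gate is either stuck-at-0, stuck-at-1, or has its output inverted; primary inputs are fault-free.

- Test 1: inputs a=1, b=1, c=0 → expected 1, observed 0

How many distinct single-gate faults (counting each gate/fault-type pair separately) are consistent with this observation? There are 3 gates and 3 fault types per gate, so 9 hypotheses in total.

Fault-free: M1=1, M2=1, M3=1 → 1. Observed 0.
  M1 stuck-at-0: output 0 ✓
  M1 stuck-at-1: output 1 ✗
  M1 inverted output: output 0 ✓
  M2 stuck-at-0: output 0 ✓
  M2 stuck-at-1: output 1 ✗
  M2 inverted output: output 0 ✓
  M3 stuck-at-0: output 0 ✓
  M3 stuck-at-1: output 1 ✗
  M3 inverted output: output 0 ✓
Consistent faults: {M1 stuck-at-0, M1 inverted output, M2 stuck-at-0, M2 inverted output, M3 stuck-at-0, M3 inverted output} — 6 in all.

6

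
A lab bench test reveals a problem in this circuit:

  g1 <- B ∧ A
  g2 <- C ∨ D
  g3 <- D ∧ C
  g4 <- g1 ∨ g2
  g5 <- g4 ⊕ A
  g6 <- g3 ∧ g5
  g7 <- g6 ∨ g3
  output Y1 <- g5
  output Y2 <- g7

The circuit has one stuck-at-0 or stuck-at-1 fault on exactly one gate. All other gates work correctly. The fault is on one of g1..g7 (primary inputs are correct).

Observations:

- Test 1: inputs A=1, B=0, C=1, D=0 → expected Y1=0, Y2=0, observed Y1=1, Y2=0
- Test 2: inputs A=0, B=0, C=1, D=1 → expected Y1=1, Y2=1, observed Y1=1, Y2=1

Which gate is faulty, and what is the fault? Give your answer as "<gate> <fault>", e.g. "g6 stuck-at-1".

Fault-free values for test 1 (A=1, B=0, C=1, D=0): g1=0, g2=1, g3=0, g4=1, g5=0, g6=0, g7=0, giving Y1=0, Y2=0. Observed Y1=1, Y2=0.
Test 1: faults giving observed Y1=1, Y2=0 are {g2 stuck-at-0, g4 stuck-at-0, g5 stuck-at-1}.
Test 2 (A=0, B=0, C=1, D=1): fault-free g1=0, g2=1, g3=1, g4=1, g5=1, g6=1, g7=1 → Y1=1, Y2=1; observed Y1=1, Y2=1. Eliminates g2 stuck-at-0, g4 stuck-at-0.
Only g5 stuck-at-1 is consistent with every test.

g5 stuck-at-1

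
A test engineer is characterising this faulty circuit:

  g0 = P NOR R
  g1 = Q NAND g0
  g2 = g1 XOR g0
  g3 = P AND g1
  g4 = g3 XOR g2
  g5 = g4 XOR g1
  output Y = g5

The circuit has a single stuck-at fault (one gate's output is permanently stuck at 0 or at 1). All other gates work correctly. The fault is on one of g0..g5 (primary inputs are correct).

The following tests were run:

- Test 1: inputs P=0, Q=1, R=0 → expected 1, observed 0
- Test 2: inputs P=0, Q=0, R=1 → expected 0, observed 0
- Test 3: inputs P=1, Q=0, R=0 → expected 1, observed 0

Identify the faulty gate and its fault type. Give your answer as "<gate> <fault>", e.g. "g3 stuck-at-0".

g5 stuck-at-0

Fault-free values for test 1 (P=0, Q=1, R=0): g0=1, g1=0, g2=1, g3=0, g4=1, g5=1, giving Y=1. Observed 0.
Test 1: faults giving observed 0 are {g0 stuck-at-0, g2 stuck-at-0, g3 stuck-at-1, g4 stuck-at-0, g5 stuck-at-0}.
Test 2 (P=0, Q=0, R=1): fault-free g0=0, g1=1, g2=1, g3=0, g4=1, g5=0 → 0; observed 0. Eliminates g2 stuck-at-0, g3 stuck-at-1, g4 stuck-at-0.
Test 3 (P=1, Q=0, R=0): fault-free g0=0, g1=1, g2=1, g3=1, g4=0, g5=1 → 1; observed 0. Eliminates g0 stuck-at-0.
Only g5 stuck-at-0 is consistent with every test.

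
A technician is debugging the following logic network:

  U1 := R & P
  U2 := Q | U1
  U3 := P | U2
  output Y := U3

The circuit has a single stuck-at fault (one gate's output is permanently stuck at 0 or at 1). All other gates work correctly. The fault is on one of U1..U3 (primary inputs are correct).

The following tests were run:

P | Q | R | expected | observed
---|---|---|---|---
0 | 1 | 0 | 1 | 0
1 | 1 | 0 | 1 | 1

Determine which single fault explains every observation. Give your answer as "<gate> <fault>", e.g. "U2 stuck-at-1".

Fault-free values for test 1 (P=0, Q=1, R=0): U1=0, U2=1, U3=1, giving Y=1. Observed 0.
Test 1: faults giving observed 0 are {U2 stuck-at-0, U3 stuck-at-0}.
Test 2 (P=1, Q=1, R=0): fault-free U1=0, U2=1, U3=1 → 1; observed 1. Eliminates U3 stuck-at-0.
Only U2 stuck-at-0 is consistent with every test.

U2 stuck-at-0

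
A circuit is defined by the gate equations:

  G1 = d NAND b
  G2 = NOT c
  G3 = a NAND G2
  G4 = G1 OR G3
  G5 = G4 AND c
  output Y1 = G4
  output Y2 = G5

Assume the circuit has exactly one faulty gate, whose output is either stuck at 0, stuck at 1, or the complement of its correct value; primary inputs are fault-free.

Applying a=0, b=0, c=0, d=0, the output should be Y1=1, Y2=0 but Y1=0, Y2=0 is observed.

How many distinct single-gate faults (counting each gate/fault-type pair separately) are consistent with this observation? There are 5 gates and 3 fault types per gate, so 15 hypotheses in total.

Fault-free: G1=1, G2=1, G3=1, G4=1, G5=0 → Y1=1, Y2=0. Observed Y1=0, Y2=0.
  G1: none of the 3 fault types match ✗
  G2: none of the 3 fault types match ✗
  G3: none of the 3 fault types match ✗
  G4: stuck-at-0, inverted output ✓; others ✗
  G5: none of the 3 fault types match ✗
Consistent faults: {G4 stuck-at-0, G4 inverted output} — 2 in all.

2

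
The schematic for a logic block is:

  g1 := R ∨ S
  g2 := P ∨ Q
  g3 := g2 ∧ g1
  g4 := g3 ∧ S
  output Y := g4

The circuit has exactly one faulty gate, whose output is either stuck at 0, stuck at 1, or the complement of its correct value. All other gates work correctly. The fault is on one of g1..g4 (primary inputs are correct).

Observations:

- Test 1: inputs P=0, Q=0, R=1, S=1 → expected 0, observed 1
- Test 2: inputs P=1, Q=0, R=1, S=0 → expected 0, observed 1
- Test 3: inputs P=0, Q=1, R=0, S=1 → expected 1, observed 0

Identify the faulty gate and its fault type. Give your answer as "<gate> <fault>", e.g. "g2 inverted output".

g4 inverted output

Fault-free values for test 1 (P=0, Q=0, R=1, S=1): g1=1, g2=0, g3=0, g4=0, giving Y=0. Observed 1.
Test 1: faults giving observed 1 are {g2 stuck-at-1, g2 inverted output, g3 stuck-at-1, g3 inverted output, g4 stuck-at-1, g4 inverted output}.
Test 2 (P=1, Q=0, R=1, S=0): fault-free g1=1, g2=1, g3=1, g4=0 → 0; observed 1. Eliminates g2 stuck-at-1, g2 inverted output, g3 stuck-at-1, g3 inverted output.
Test 3 (P=0, Q=1, R=0, S=1): fault-free g1=1, g2=1, g3=1, g4=1 → 1; observed 0. Eliminates g4 stuck-at-1.
Only g4 inverted output is consistent with every test.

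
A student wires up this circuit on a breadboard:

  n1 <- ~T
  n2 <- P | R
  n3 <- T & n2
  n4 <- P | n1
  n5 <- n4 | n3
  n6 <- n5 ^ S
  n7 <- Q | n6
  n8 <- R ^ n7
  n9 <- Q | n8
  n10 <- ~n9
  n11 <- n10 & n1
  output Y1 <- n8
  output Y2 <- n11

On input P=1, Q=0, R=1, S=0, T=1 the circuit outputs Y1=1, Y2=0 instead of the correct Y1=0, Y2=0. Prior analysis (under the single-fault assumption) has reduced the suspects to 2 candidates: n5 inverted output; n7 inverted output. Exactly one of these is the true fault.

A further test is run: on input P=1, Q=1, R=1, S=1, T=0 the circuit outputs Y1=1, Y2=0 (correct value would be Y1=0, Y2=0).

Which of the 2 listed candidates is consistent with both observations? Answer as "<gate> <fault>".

n7 inverted output

Evaluate each candidate on input P=1, Q=1, R=1, S=1, T=0:
  n5 inverted output: n1=1, n2=1, n3=0, n4=1, n5=0 [inverted output], n6=1, n7=1, n8=0, n9=1, n10=0, n11=0 → Y1=0, Y2=0 — eliminated
  n7 inverted output: n1=1, n2=1, n3=0, n4=1, n5=1, n6=0, n7=0 [inverted output], n8=1, n9=1, n10=0, n11=0 → Y1=1, Y2=0 — matches
Only n7 inverted output reproduces the observed Y1=1, Y2=0.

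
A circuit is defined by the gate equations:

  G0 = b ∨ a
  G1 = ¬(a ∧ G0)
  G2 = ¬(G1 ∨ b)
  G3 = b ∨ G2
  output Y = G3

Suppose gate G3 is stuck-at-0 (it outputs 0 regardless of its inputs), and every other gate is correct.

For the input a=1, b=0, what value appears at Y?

0

Propagate with G3 forced: G0=1, G1=0, G2=1, G3=0 [stuck-at-0].
So Y = 0. (Without the fault it would be 1.)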